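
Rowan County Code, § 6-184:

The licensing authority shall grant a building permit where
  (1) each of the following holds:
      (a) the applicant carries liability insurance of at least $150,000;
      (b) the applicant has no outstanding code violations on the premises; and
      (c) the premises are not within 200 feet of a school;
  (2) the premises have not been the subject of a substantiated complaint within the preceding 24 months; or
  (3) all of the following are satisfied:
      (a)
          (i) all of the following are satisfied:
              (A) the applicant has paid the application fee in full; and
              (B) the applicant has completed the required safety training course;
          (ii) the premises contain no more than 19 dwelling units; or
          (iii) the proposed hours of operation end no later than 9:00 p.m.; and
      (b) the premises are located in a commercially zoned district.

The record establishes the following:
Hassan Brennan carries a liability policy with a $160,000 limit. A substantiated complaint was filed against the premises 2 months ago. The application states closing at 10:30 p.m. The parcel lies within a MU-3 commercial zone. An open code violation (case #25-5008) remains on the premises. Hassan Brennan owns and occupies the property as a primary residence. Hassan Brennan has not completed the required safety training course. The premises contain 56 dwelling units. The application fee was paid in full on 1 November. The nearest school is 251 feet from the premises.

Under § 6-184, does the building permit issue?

(a) insurance ≥ $150,000 — holds.
(b) no code violations — not met.
(c) ≥200 ft from school — holds.
So (1) is not satisfied (T AND F AND T).
(2) no complaint in 24 mo. — not met.
(A) fee paid — met.
(B) safety training — fails.
(i) = T AND F = false.
(ii) ≤ 19 units — not satisfied.
(iii) closes by 9 p.m. — not satisfied.
So (a) is not satisfied (F OR F OR F).
(b) commercially zoned — holds.
(3): F AND T → false.
So Overall is not satisfied (F OR F OR F).

No — denied.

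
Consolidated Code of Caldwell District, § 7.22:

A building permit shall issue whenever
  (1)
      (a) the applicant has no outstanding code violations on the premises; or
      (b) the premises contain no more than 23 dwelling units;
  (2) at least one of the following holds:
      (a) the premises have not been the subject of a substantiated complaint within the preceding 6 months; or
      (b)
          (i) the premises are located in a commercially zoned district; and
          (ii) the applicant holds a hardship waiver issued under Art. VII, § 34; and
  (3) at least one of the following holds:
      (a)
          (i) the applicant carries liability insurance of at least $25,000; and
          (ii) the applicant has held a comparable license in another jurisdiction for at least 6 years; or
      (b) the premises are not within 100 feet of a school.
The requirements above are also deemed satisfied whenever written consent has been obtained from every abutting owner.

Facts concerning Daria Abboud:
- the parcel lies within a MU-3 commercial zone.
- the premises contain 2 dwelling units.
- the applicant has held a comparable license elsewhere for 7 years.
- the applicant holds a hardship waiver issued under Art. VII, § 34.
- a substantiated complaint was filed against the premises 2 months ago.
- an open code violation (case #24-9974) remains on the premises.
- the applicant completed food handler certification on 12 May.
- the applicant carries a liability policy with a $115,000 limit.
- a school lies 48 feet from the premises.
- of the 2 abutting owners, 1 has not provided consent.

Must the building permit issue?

(a) no code violations — not met.
(b) ≤ 23 units — satisfied.
(1) = F OR T = true.
(a) no complaint in 6 mo. — not met.
(i) commercially zoned — met.
(ii) hardship waiver — satisfied.
So (b) is satisfied (T AND T).
(2): F OR T → true.
(i) insurance ≥ $25,000 — met.
(ii) prior license ≥ 6 yr — holds.
(a) = T AND T = true.
(b) ≥100 ft from school — fails.
So (3) is satisfied (T OR F).
Overall: T AND T AND T → true.
Exception (all abutters consent) — not satisfied.
Result: main true OR exception false → true.

Yes — granted.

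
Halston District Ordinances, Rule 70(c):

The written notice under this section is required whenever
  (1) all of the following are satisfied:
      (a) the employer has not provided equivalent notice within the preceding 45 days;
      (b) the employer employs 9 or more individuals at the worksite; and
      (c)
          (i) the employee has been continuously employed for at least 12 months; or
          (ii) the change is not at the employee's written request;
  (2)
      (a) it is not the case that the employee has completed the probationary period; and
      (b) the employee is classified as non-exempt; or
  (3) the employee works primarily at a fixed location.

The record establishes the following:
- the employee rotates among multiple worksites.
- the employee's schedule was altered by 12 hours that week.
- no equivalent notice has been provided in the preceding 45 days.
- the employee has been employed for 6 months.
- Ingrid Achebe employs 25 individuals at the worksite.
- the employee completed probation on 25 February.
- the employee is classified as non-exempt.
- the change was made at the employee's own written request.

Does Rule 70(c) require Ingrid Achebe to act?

No — not required.

(a) no recent notice — holds.
(b) ≥ 9 at site — holds.
(i) tenure ≥ 12 mo. — fails.
(ii) not employee-requested — fails.
(c) = F OR F = false.
(1) = T AND T AND F = false.
(a) not (past probation) — fails.
(b) non-exempt — satisfied.
(2): F AND T → false.
(3) fixed location — fails.
Overall: F OR F OR F → false.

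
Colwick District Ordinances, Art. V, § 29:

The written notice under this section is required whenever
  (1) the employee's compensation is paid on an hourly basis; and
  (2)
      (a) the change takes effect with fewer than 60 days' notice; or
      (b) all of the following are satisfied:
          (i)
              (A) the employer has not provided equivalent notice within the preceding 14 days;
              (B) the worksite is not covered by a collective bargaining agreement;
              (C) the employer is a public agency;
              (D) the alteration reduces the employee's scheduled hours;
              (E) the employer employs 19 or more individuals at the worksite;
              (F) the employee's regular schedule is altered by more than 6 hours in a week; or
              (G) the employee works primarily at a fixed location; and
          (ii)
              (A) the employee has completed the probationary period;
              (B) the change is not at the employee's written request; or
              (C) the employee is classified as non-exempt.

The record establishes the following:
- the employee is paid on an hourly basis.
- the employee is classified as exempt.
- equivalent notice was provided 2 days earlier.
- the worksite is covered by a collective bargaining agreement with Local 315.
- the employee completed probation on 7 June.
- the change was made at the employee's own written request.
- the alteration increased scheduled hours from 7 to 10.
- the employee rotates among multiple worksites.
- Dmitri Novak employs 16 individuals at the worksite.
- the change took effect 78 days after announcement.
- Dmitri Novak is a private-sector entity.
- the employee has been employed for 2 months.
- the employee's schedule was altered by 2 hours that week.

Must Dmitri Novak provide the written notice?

(1) hourly-paid — holds.
(a) < 60 days' notice — fails.
(A) no recent notice — fails.
(B) no CBA — fails.
(C) public agency — not satisfied.
(D) hours reduced — not met.
(E) ≥ 19 at site — not satisfied.
(F) schedule shift > 6h — fails.
(G) fixed location — not satisfied.
So (i) is not satisfied (F OR F OR F OR F OR F OR F OR F).
(A) past probation — satisfied.
(B) not employee-requested — fails.
(C) non-exempt — not met.
(ii) = T OR F OR F = true.
(b) = F AND T = false.
(2): F OR F → false.
So Overall is not satisfied (T AND F).

No — not required.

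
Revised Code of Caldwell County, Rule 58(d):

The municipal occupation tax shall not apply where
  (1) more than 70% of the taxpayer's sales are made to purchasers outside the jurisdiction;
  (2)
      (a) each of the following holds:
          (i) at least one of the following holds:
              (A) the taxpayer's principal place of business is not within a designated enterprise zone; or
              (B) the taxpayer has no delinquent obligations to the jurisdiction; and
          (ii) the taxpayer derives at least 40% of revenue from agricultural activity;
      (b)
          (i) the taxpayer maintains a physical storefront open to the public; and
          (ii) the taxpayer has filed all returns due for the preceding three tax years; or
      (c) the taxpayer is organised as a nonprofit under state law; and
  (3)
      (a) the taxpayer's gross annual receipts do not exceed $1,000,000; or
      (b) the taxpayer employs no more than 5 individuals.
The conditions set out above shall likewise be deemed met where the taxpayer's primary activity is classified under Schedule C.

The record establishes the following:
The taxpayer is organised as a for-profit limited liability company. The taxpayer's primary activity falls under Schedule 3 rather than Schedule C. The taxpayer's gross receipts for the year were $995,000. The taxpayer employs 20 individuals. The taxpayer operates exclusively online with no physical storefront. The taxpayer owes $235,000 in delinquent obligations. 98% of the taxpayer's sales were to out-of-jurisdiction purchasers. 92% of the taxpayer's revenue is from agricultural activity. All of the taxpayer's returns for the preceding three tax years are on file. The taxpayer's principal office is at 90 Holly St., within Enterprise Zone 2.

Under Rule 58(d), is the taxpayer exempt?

(1) >70% out-of-jur. sales — holds.
(A) not (in enterprise zone) — not met.
(B) no delinquency — not met.
(i): F OR F → false.
(ii) ≥40% agricultural — satisfied.
(a): F AND T → false.
(i) has storefront — fails.
(ii) returns current — satisfied.
So (b) is not satisfied (F AND T).
(c) nonprofit — fails.
So (2) is not satisfied (F OR F OR F).
(a) receipts ≤ $1,000,000 — met.
(b) ≤ 5 employees — not met.
So (3) is satisfied (T OR F).
Overall: T AND F AND T → false.
Exception (Schedule C activity) — not satisfied.
Result: main false OR exception false → false.

No — not exempt.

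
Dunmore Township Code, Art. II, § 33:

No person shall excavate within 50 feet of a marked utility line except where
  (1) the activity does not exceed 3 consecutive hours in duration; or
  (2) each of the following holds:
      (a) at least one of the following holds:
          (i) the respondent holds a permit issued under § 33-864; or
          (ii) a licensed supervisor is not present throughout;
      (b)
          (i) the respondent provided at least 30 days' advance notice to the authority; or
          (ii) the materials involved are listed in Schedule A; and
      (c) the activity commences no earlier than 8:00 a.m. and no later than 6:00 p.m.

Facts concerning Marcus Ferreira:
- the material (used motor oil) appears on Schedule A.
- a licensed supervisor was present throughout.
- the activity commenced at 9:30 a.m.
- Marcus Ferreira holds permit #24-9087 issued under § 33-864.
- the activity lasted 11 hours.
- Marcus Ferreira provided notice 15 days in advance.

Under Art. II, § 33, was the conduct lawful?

(1) ≤ 3 hrs duration — fails.
(i) holds permit — met.
(ii) not (supervisor present) — fails.
(a): T OR F → true.
(i) ≥30 days' notice — fails.
(ii) Schedule A material — satisfied.
(b): F OR T → true.
(c) start within hours — satisfied.
(2): T AND T AND T → true.
Overall = F OR T = true.

Yes — lawful.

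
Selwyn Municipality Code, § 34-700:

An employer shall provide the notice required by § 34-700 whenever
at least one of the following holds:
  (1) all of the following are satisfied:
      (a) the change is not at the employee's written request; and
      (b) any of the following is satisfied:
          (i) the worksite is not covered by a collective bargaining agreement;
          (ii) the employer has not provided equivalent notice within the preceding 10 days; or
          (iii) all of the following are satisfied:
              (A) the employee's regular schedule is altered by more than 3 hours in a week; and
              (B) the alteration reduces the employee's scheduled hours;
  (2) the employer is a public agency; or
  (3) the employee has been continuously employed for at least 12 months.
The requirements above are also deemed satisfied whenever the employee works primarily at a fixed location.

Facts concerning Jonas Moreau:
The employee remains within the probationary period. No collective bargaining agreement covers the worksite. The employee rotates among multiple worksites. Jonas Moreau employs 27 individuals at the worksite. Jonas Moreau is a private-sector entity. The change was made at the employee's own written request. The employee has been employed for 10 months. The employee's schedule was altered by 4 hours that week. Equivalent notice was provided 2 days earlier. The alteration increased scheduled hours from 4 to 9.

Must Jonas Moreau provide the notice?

No — not required.

(a) not employee-requested — not met.
(i) no CBA — holds.
(ii) no recent notice — not met.
(A) schedule shift > 3h — met.
(B) hours reduced — fails.
(iii): T AND F → false.
(b) = T OR F OR F = true.
(1) = F AND T = false.
(2) public agency — not satisfied.
(3) tenure ≥ 12 mo. — fails.
So Overall is not satisfied (F OR F OR F).
Exception (fixed location) — not satisfied.
Result: main false OR exception false → false.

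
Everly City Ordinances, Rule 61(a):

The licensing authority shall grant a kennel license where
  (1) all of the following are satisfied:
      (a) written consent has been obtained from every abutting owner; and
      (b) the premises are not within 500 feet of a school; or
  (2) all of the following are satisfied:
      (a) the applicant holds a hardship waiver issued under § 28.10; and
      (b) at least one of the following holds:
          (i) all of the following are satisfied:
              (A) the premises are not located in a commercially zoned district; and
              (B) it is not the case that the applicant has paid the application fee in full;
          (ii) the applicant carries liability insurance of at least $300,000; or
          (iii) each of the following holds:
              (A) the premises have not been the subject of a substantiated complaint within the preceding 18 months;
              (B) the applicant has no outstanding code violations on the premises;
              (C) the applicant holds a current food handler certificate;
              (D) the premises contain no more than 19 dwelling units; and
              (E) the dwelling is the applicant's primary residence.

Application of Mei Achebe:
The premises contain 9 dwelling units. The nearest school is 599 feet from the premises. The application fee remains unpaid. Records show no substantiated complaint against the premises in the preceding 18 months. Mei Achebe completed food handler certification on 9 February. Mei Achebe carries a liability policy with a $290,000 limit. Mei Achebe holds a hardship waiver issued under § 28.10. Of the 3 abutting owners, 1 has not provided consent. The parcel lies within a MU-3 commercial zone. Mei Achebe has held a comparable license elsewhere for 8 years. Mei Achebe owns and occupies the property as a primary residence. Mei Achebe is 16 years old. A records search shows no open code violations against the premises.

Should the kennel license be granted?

(a) all abutters consent — fails.
(b) ≥500 ft from school — met.
(1) = F AND T = false.
(a) hardship waiver — met.
(A) not (commercially zoned) — not met.
(B) not (fee paid) — holds.
(i): F AND T → false.
(ii) insurance ≥ $300,000 — not met.
(A) no complaint in 18 mo. — met.
(B) no code violations — satisfied.
(C) food handler cert. — met.
(D) ≤ 19 units — met.
(E) primary residence — satisfied.
So (iii) is satisfied (T AND T AND T AND T AND T).
(b) = F OR F OR T = true.
(2) = T AND T = true.
So Overall is satisfied (F OR T).

Yes — granted.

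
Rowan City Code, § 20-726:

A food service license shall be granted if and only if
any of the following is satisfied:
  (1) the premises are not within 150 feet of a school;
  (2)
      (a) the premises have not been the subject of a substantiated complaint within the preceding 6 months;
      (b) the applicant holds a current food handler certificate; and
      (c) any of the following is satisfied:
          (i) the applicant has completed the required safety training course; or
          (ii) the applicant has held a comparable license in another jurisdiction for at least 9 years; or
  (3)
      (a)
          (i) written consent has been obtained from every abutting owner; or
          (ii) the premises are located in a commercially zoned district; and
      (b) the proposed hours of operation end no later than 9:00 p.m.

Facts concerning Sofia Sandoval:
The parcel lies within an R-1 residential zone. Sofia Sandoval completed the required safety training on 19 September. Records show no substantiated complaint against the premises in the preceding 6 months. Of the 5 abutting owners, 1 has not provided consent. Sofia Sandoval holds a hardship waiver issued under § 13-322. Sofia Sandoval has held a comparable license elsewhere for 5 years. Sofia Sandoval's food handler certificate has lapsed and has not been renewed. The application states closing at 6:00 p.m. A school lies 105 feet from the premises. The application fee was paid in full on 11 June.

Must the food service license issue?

(1) ≥150 ft from school — not satisfied.
(a) no complaint in 6 mo. — satisfied.
(b) food handler cert. — not met.
(i) safety training — holds.
(ii) prior license ≥ 9 yr — not met.
So (c) is satisfied (T OR F).
(2): T AND F AND T → false.
(i) all abutters consent — not satisfied.
(ii) commercially zoned — not met.
So (a) is not satisfied (F OR F).
(b) closes by 9 p.m. — satisfied.
(3): F AND T → false.
Overall = F OR F OR F = false.

No — denied.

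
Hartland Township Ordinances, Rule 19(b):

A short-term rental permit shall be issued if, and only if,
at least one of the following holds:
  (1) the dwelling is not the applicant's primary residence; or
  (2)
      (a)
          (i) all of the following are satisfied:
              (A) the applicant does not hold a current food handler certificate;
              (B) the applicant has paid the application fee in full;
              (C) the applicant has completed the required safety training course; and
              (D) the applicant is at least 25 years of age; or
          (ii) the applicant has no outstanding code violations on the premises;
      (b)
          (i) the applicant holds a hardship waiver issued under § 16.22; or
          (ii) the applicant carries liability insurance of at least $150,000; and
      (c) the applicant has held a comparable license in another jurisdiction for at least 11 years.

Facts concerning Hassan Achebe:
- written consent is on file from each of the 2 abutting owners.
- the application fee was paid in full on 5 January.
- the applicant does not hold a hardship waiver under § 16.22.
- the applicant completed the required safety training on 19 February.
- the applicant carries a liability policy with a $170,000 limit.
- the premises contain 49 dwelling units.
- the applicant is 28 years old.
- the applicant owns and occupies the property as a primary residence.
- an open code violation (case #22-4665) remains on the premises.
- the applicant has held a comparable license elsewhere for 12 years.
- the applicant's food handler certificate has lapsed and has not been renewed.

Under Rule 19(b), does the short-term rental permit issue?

(1) not (primary residence) — not satisfied.
(A) not (food handler cert.) — satisfied.
(B) fee paid — met.
(C) safety training — met.
(D) age ≥ 25 — satisfied.
(i): T AND T AND T AND T → true.
(ii) no code violations — fails.
So (a) is satisfied (T OR F).
(i) hardship waiver — not satisfied.
(ii) insurance ≥ $150,000 — satisfied.
So (b) is satisfied (F OR T).
(c) prior license ≥ 11 yr — satisfied.
(2) = T AND T AND T = true.
Overall: F OR T → true.

Yes — granted.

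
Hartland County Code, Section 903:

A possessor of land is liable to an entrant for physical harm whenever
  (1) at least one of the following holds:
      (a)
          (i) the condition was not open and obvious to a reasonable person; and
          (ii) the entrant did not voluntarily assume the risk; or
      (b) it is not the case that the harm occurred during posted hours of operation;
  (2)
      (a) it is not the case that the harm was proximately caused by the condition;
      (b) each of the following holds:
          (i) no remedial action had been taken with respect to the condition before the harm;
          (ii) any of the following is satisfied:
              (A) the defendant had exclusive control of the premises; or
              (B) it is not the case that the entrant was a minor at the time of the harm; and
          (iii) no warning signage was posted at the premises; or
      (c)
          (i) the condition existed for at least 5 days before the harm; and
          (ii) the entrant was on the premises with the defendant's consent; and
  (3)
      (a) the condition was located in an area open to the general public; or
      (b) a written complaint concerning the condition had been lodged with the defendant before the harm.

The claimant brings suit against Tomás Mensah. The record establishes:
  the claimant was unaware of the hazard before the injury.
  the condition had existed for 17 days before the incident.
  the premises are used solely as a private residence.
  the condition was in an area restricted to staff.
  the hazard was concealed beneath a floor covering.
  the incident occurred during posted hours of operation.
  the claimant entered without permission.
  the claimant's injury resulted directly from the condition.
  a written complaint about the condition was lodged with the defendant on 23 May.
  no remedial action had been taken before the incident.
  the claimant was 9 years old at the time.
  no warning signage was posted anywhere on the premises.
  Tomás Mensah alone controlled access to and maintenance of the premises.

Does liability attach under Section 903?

(i) not open/obvious — holds.
(ii) no assumed risk — holds.
(a): T AND T → true.
(b) not (during posted hours) — not met.
(1) = T OR F = true.
(a) not (proximate cause) — fails.
(i) no remedial action — satisfied.
(A) exclusive control — met.
(B) not (entrant a minor) — fails.
(ii): T OR F → true.
(iii) no signage posted — satisfied.
(b): T AND T AND T → true.
(i) condition ≥5 days old — met.
(ii) consent to enter — not met.
So (c) is not satisfied (T AND F).
So (2) is satisfied (F OR T OR F).
(a) public area — not met.
(b) complaint lodged — satisfied.
So (3) is satisfied (F OR T).
So Overall is satisfied (T AND T AND T).

Yes — liable.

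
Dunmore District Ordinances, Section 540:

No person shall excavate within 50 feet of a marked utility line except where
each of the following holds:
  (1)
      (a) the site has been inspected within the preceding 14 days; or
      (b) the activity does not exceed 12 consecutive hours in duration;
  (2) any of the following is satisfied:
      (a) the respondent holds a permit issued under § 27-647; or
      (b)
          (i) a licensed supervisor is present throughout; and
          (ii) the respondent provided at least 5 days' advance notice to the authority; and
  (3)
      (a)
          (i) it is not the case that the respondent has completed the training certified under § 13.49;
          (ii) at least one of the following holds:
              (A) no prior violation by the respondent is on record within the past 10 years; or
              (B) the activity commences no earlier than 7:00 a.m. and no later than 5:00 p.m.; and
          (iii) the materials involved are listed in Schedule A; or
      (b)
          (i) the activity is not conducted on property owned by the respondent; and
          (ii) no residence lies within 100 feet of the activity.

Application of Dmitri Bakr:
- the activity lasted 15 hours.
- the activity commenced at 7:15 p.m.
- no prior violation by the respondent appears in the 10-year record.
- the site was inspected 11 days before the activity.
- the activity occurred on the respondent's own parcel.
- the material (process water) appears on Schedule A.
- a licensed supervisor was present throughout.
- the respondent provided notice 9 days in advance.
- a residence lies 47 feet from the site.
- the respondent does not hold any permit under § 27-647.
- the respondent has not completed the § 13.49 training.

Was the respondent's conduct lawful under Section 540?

Yes — lawful.

(a) site inspected — met.
(b) ≤ 12 hrs duration — fails.
So (1) is satisfied (T OR F).
(a) holds permit — not met.
(i) supervisor present — holds.
(ii) ≥5 days' notice — holds.
(b) = T AND T = true.
So (2) is satisfied (F OR T).
(i) not (training certified) — holds.
(A) no prior violation — met.
(B) start within hours — not satisfied.
(ii): T OR F → true.
(iii) Schedule A material — met.
(a): T AND T AND T → true.
(i) not (own property) — not satisfied.
(ii) no residence in 100 ft — fails.
(b) = F AND F = false.
(3): T OR F → true.
Overall = T AND T AND T = true.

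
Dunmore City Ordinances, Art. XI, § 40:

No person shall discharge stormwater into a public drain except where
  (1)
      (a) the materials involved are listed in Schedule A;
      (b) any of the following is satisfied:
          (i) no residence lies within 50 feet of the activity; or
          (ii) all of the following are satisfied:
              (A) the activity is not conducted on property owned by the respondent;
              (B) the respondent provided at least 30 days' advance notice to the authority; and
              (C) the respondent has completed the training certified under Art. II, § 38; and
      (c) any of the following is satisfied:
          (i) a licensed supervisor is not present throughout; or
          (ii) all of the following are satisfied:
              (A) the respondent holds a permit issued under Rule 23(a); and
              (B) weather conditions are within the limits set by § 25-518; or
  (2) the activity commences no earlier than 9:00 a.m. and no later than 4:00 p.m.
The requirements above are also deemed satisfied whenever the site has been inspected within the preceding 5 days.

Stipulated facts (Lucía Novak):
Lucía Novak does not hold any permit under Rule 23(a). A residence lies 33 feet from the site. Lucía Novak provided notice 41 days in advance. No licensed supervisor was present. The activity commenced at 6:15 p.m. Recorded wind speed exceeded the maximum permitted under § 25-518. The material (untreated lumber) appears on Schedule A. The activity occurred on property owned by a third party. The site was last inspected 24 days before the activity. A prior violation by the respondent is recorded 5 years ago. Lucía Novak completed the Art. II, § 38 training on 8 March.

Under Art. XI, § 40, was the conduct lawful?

(a) Schedule A material — met.
(i) no residence in 50 ft — fails.
(A) not (own property) — holds.
(B) ≥30 days' notice — satisfied.
(C) training certified — satisfied.
So (ii) is satisfied (T AND T AND T).
(b): F OR T → true.
(i) not (supervisor present) — holds.
(A) holds permit — not satisfied.
(B) weather ok — fails.
So (ii) is not satisfied (F AND F).
(c) = T OR F = true.
So (1) is satisfied (T AND T AND T).
(2) start within hours — not met.
Overall = T OR F = true.
Exception (site inspected) — not satisfied.
Result: main true OR exception false → true.

Yes — lawful.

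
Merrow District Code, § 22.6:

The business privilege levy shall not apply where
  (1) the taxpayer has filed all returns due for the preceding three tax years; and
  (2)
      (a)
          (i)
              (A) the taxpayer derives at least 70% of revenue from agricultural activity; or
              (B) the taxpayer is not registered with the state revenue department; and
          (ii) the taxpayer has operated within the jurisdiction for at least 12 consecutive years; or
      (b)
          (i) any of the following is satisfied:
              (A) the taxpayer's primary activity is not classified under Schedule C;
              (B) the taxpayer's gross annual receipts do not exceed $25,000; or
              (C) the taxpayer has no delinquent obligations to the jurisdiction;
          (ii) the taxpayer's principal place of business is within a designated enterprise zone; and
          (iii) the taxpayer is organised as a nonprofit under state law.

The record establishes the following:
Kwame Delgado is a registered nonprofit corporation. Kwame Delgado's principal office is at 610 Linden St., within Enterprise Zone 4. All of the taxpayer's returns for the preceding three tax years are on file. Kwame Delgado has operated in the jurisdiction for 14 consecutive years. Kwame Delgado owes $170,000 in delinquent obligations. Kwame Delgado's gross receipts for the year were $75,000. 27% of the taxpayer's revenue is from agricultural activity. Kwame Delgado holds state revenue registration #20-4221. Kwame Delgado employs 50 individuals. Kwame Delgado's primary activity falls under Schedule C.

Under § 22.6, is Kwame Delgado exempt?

No — not exempt.

(1) returns current — satisfied.
(A) ≥70% agricultural — not met.
(B) not (state-registered) — not met.
(i): F OR F → false.
(ii) ≥ 12 yrs in jurisdiction — met.
(a) = F AND T = false.
(A) not (Schedule C activity) — fails.
(B) receipts ≤ $25,000 — fails.
(C) no delinquency — fails.
(i): F OR F OR F → false.
(ii) in enterprise zone — satisfied.
(iii) nonprofit — satisfied.
(b) = F AND T AND T = false.
(2): F OR F → false.
Overall = T AND F = false.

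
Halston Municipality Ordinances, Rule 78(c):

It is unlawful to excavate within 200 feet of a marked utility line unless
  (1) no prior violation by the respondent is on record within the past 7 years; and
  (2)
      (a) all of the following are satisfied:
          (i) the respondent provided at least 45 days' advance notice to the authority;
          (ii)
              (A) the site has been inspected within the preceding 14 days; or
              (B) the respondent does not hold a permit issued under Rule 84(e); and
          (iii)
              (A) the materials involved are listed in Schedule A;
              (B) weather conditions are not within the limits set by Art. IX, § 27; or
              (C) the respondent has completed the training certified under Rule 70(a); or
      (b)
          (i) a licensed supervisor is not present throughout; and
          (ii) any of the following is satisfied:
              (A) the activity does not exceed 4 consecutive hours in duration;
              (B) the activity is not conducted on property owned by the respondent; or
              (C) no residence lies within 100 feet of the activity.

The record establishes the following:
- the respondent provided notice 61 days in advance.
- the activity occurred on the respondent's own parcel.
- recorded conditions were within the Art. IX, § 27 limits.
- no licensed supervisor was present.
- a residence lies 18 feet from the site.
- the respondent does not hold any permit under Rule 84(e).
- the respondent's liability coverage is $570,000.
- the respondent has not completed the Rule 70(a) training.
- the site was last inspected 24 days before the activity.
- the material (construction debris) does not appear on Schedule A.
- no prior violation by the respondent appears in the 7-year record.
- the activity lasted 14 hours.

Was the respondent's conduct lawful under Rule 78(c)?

No — unlawful.

(1) no prior violation — met.
(i) ≥45 days' notice — satisfied.
(A) site inspected — not met.
(B) not (holds permit) — satisfied.
So (ii) is satisfied (F OR T).
(A) Schedule A material — not satisfied.
(B) not (weather ok) — not met.
(C) training certified — not satisfied.
(iii) = F OR F OR F = false.
So (a) is not satisfied (T AND T AND F).
(i) not (supervisor present) — met.
(A) ≤ 4 hrs duration — fails.
(B) not (own property) — fails.
(C) no residence in 100 ft — not satisfied.
So (ii) is not satisfied (F OR F OR F).
(b): T AND F → false.
So (2) is not satisfied (F OR F).
Overall = T AND F = false.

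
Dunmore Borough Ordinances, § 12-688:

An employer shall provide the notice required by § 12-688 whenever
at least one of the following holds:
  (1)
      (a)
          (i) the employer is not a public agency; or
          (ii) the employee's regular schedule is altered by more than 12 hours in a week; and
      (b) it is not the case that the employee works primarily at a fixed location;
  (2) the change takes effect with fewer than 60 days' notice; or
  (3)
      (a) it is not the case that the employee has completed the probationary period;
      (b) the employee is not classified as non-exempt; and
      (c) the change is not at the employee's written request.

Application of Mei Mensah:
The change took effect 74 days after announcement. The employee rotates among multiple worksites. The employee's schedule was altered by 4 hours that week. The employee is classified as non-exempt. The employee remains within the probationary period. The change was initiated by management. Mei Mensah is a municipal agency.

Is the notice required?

(i) not (public agency) — not satisfied.
(ii) schedule shift > 12h — not met.
(a) = F OR F = false.
(b) not (fixed location) — holds.
(1) = F AND T = false.
(2) < 60 days' notice — not satisfied.
(a) not (past probation) — met.
(b) not (non-exempt) — fails.
(c) not employee-requested — holds.
(3) = T AND F AND T = false.
Overall: F OR F OR F → false.

No — not required.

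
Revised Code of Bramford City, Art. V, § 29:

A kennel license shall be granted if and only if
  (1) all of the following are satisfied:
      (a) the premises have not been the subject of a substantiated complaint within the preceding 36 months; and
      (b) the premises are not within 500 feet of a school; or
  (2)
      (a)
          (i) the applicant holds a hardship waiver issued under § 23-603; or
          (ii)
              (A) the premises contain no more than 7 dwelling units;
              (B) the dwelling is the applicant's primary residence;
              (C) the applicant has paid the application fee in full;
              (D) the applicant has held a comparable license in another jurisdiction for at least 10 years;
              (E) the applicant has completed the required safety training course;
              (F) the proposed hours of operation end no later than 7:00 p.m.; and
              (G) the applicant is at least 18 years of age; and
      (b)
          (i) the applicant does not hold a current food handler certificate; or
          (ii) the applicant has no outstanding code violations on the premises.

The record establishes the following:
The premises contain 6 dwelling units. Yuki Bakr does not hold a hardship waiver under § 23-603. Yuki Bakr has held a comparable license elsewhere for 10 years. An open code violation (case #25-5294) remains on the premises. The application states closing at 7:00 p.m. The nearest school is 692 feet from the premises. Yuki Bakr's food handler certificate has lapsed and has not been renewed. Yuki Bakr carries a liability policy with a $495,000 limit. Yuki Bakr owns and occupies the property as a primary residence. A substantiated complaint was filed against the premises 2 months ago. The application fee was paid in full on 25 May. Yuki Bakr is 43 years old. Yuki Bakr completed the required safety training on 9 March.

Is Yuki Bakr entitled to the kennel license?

(a) no complaint in 36 mo. — not satisfied.
(b) ≥500 ft from school — met.
So (1) is not satisfied (F AND T).
(i) hardship waiver — fails.
(A) ≤ 7 units — met.
(B) primary residence — met.
(C) fee paid — met.
(D) prior license ≥ 10 yr — satisfied.
(E) safety training — holds.
(F) closes by 7 p.m. — met.
(G) age ≥ 18 — satisfied.
(ii) = T AND T AND T AND T AND T AND T AND T = true.
(a) = F OR T = true.
(i) not (food handler cert.) — satisfied.
(ii) no code violations — not met.
So (b) is satisfied (T OR F).
(2): T AND T → true.
So Overall is satisfied (F OR T).

Yes — granted.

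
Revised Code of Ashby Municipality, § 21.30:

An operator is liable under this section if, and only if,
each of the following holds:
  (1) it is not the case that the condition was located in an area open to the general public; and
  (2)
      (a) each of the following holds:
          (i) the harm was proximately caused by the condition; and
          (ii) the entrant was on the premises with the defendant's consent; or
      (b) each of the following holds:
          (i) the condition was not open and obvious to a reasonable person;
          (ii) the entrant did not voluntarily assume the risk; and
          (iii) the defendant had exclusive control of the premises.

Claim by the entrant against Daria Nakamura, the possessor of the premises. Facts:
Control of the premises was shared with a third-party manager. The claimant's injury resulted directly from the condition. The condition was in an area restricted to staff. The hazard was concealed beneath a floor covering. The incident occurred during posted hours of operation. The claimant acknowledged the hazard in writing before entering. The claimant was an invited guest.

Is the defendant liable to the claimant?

(1) not (public area) — satisfied.
(i) proximate cause — holds.
(ii) consent to enter — met.
(a): T AND T → true.
(i) not open/obvious — met.
(ii) no assumed risk — not satisfied.
(iii) exclusive control — fails.
So (b) is not satisfied (T AND F AND F).
So (2) is satisfied (T OR F).
Overall: T AND T → true.

Yes — liable.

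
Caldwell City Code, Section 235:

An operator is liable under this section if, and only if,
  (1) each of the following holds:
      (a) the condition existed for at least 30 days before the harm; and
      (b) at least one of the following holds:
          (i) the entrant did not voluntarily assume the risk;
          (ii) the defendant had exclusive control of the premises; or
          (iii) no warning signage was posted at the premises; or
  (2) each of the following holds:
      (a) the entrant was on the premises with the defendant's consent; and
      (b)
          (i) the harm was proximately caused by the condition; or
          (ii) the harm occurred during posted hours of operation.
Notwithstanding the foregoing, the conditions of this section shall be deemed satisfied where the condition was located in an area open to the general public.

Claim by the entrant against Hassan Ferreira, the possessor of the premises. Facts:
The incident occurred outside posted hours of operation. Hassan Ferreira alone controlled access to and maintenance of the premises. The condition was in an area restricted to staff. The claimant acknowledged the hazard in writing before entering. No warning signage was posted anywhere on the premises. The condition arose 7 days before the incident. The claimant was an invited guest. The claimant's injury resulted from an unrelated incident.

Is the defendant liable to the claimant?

No — not liable.

(a) condition ≥30 days old — not met.
(i) no assumed risk — not satisfied.
(ii) exclusive control — holds.
(iii) no signage posted — met.
(b): F OR T OR T → true.
(1) = F AND T = false.
(a) consent to enter — met.
(i) proximate cause — not satisfied.
(ii) during posted hours — not met.
(b) = F OR F = false.
(2): T AND F → false.
Overall = F OR F = false.
Exception (public area) — not satisfied.
Result: main false OR exception false → false.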